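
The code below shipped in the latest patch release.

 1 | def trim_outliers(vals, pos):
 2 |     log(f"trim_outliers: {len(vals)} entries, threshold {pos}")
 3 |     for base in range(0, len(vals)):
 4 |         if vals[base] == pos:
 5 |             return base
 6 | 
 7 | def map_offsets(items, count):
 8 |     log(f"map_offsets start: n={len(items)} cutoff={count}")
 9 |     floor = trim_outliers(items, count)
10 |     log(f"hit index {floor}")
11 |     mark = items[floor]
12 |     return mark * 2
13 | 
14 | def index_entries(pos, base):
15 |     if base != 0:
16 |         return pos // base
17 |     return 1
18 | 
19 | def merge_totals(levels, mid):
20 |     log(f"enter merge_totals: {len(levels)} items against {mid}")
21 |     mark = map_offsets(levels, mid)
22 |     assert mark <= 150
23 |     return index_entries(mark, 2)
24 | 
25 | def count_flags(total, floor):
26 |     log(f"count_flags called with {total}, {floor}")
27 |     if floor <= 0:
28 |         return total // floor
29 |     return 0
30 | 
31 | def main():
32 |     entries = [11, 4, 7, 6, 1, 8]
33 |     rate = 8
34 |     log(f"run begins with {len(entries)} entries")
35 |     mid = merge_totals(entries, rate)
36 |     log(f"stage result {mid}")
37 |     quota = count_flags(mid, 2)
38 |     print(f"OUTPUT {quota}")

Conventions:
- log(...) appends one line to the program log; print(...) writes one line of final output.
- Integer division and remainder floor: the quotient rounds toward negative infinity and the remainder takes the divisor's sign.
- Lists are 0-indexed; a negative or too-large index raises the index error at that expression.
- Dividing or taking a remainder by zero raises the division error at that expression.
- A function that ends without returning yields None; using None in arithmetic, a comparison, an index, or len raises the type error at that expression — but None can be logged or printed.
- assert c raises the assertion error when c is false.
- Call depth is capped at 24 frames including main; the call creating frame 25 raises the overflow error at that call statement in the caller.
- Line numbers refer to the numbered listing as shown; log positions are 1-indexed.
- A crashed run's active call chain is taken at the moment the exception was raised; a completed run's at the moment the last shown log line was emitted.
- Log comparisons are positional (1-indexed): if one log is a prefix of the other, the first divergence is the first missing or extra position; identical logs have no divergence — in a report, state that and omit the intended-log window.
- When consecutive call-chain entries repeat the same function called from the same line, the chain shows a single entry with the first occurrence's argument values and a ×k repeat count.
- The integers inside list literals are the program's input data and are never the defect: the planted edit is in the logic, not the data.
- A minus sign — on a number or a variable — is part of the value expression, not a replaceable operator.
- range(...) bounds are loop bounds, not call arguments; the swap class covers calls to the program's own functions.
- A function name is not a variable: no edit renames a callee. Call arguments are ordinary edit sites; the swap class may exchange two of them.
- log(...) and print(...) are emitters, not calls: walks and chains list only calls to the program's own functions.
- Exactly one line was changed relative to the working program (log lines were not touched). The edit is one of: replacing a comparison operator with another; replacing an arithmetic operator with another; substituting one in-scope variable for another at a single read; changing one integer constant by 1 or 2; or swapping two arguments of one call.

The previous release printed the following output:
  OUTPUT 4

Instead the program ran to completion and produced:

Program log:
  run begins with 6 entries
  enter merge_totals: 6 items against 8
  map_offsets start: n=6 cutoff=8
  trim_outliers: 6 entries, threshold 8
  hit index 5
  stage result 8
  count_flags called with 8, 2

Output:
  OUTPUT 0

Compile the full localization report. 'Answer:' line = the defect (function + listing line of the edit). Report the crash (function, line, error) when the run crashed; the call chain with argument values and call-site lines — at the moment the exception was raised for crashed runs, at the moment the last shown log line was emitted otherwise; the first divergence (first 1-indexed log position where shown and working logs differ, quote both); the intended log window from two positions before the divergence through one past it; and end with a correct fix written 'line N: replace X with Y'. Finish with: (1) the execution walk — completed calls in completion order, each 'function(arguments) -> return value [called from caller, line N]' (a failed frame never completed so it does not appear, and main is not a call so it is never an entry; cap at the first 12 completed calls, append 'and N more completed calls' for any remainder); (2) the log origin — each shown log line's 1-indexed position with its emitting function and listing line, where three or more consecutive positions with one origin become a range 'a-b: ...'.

Answer: the defect is in count_flags at line 27.
Key observation: The logs agree in full; only the final output differs.
Call chain: main -> count_flags(8, 2) (called at line 37).
First divergence: there is none — every log position agrees.
Execution walk:
  trim_outliers([11, 4, 7, 6, 1, 8], 8) -> 5  [called from map_offsets, line 9]
  map_offsets([11, 4, 7, 6, 1, 8], 8) -> 16  [called from merge_totals, line 21]
  index_entries(16, 2) -> 8  [called from merge_totals, line 23]
  merge_totals([11, 4, 7, 6, 1, 8], 8) -> 8  [called from main, line 35]
  count_flags(8, 2) -> 0  [called from main, line 37]
Log origins:
  1: logged in main at line 34
  2: logged in merge_totals at line 20
  3: logged in map_offsets at line 8
  4: logged in trim_outliers at line 2
  5: logged in map_offsets at line 10
  6: logged in main at line 36
  7: logged in count_flags at line 26
A correct fix: line 27: replace `<=` with `!=`.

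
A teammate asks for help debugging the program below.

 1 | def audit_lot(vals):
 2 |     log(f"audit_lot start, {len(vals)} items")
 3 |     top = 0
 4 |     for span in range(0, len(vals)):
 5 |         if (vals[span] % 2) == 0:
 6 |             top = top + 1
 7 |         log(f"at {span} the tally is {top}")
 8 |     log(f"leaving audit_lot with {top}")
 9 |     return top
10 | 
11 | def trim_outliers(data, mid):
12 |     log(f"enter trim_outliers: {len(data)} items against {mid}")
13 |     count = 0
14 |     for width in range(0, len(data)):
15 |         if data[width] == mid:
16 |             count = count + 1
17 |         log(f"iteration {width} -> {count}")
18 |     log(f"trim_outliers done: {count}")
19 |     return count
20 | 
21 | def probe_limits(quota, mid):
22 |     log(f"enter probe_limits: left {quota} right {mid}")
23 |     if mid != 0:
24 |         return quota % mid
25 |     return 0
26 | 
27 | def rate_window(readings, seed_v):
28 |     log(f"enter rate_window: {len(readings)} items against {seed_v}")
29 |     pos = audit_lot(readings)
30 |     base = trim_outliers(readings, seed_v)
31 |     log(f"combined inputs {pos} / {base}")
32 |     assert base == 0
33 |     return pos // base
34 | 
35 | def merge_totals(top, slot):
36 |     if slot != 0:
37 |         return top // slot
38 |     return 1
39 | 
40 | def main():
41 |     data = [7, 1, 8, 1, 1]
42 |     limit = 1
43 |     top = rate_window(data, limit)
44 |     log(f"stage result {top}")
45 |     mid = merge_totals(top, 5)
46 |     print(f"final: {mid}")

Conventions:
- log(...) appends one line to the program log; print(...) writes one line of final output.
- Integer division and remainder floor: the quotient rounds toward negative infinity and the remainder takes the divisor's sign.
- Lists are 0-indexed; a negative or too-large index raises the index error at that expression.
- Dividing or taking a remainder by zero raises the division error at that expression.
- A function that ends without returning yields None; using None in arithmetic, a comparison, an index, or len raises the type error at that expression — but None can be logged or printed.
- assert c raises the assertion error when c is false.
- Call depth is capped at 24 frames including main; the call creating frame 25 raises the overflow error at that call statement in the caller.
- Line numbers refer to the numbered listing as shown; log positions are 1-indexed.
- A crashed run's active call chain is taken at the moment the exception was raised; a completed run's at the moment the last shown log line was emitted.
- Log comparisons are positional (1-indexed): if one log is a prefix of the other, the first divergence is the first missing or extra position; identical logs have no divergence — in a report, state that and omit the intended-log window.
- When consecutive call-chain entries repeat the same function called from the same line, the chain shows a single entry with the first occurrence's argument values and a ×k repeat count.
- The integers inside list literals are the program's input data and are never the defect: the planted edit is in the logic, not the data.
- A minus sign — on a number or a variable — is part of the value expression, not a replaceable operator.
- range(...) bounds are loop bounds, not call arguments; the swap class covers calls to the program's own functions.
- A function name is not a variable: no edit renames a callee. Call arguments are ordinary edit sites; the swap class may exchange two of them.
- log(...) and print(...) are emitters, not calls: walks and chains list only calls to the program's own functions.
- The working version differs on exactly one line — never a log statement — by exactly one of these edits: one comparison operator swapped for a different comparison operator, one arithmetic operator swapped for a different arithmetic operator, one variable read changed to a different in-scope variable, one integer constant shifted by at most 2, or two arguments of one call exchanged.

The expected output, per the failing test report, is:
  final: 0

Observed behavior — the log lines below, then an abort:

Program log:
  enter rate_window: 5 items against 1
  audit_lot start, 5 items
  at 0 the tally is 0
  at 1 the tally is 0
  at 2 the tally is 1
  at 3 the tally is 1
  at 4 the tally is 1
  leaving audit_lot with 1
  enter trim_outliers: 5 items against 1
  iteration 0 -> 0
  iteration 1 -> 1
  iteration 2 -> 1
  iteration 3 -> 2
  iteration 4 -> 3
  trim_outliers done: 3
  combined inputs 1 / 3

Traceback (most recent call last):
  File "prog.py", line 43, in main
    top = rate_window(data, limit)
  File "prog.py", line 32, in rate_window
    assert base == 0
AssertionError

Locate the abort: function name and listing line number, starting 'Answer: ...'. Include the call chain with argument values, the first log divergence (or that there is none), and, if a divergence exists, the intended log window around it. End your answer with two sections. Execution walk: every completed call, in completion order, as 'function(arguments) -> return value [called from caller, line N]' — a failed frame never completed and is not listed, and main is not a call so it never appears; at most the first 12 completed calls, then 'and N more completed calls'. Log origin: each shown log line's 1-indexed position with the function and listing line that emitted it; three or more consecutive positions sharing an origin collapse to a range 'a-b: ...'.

Answer: the error was raised in rate_window, line 32.
Key observation: Only 16 log lines were emitted before the run died; the intended continuation was 'stage result 0'.
Call chain: main -> rate_window([7, 1, 8, 1, 1], 1) (called at line 43).
First divergence: position 17 — the faulty run's log ends after 16 lines; the working version continues with 'stage result 0'.
Intended log window:
  15: trim_outliers done: 3
  16: combined inputs 1 / 3
  17: stage result 0
Execution walk:
  audit_lot([7, 1, 8, 1, 1]) -> 1  [called from rate_window, line 29]
  trim_outliers([7, 1, 8, 1, 1], 1) -> 3  [called from rate_window, line 30]
Origin of each log line:
  1 — rate_window, line 28
  2 — audit_lot, line 2
  3-7 — audit_lot, line 7
  8 — audit_lot, line 8
  9 — trim_outliers, line 12
  10-14 — trim_outliers, line 17
  15 — trim_outliers, line 18
  16 — rate_window, line 31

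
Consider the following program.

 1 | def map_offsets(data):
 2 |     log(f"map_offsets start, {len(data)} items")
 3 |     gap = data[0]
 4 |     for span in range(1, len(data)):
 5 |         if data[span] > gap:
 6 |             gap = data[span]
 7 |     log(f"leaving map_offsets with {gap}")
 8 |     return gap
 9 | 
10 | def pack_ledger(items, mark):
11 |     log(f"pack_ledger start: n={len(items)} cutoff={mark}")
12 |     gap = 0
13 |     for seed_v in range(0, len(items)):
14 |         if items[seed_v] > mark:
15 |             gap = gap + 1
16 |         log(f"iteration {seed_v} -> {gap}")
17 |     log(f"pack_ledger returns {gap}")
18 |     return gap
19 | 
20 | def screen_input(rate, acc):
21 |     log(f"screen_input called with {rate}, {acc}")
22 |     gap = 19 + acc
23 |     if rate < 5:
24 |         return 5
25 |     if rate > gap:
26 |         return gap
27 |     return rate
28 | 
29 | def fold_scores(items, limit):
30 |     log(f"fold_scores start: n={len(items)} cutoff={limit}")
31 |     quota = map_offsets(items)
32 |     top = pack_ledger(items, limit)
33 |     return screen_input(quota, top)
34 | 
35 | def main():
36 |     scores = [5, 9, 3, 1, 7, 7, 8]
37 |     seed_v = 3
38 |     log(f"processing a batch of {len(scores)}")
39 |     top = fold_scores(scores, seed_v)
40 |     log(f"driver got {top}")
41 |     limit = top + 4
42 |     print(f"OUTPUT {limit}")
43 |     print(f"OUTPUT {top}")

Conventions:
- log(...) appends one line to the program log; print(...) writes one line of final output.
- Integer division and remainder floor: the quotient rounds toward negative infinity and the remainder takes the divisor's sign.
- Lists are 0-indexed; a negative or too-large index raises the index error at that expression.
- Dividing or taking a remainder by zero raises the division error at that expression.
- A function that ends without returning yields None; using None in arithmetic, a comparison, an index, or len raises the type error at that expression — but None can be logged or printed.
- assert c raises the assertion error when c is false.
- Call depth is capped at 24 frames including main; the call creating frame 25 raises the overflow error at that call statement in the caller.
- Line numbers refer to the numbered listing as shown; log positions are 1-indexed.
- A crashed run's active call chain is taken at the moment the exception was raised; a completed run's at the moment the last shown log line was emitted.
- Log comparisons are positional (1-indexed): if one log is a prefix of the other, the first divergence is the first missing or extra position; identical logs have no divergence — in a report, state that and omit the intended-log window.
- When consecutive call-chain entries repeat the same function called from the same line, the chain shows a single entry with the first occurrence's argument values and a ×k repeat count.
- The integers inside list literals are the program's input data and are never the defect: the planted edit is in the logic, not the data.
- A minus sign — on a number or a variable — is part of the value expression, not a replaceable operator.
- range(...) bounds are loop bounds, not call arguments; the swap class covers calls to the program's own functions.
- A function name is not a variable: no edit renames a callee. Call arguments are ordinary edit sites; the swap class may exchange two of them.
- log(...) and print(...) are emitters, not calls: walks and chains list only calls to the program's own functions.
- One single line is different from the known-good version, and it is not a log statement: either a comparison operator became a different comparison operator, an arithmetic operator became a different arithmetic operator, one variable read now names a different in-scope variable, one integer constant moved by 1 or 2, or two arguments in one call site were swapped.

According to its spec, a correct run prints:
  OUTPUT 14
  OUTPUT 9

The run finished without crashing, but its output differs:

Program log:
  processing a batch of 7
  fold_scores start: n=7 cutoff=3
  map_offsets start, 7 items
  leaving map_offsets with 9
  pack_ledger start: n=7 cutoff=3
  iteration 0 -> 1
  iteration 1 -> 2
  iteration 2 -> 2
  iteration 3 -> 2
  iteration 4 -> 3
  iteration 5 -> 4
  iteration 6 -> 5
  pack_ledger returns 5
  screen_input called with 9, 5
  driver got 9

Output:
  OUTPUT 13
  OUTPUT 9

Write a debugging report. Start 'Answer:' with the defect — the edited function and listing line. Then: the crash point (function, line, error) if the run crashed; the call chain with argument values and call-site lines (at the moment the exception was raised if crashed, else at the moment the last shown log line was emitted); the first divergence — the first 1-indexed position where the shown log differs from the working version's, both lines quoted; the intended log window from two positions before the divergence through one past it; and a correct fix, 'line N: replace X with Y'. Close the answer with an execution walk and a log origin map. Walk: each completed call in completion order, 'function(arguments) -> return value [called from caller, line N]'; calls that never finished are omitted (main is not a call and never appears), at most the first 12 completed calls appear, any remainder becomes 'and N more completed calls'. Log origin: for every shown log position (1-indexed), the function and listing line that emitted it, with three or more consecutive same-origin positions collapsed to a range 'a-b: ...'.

Answer: the defect is in main at line 41.
Key fact: No log line changed; the fault shows up purely in the output.
Call chain: main.
First divergence: none; the two logs match at every position.
Execution walk:
  map_offsets([5, 9, 3, 1, 7, 7, 8]) -> 9  [called from fold_scores, line 31]
  pack_ledger([5, 9, 3, 1, 7, 7, 8], 3) -> 5  [called from fold_scores, line 32]
  screen_input(9, 5) -> 9  [called from fold_scores, line 33]
  fold_scores([5, 9, 3, 1, 7, 7, 8], 3) -> 9  [called from main, line 39]
Origin of each log line:
  1: emitted by main (line 38)
  2: emitted by fold_scores (line 30)
  3: emitted by map_offsets (line 2)
  4: emitted by map_offsets (line 7)
  5: emitted by pack_ledger (line 11)
  6-12: emitted by pack_ledger (line 16)
  13: emitted by pack_ledger (line 17)
  14: emitted by screen_input (line 21)
  15: emitted by main (line 40)
A correct fix: line 41: replace `4` with `5`.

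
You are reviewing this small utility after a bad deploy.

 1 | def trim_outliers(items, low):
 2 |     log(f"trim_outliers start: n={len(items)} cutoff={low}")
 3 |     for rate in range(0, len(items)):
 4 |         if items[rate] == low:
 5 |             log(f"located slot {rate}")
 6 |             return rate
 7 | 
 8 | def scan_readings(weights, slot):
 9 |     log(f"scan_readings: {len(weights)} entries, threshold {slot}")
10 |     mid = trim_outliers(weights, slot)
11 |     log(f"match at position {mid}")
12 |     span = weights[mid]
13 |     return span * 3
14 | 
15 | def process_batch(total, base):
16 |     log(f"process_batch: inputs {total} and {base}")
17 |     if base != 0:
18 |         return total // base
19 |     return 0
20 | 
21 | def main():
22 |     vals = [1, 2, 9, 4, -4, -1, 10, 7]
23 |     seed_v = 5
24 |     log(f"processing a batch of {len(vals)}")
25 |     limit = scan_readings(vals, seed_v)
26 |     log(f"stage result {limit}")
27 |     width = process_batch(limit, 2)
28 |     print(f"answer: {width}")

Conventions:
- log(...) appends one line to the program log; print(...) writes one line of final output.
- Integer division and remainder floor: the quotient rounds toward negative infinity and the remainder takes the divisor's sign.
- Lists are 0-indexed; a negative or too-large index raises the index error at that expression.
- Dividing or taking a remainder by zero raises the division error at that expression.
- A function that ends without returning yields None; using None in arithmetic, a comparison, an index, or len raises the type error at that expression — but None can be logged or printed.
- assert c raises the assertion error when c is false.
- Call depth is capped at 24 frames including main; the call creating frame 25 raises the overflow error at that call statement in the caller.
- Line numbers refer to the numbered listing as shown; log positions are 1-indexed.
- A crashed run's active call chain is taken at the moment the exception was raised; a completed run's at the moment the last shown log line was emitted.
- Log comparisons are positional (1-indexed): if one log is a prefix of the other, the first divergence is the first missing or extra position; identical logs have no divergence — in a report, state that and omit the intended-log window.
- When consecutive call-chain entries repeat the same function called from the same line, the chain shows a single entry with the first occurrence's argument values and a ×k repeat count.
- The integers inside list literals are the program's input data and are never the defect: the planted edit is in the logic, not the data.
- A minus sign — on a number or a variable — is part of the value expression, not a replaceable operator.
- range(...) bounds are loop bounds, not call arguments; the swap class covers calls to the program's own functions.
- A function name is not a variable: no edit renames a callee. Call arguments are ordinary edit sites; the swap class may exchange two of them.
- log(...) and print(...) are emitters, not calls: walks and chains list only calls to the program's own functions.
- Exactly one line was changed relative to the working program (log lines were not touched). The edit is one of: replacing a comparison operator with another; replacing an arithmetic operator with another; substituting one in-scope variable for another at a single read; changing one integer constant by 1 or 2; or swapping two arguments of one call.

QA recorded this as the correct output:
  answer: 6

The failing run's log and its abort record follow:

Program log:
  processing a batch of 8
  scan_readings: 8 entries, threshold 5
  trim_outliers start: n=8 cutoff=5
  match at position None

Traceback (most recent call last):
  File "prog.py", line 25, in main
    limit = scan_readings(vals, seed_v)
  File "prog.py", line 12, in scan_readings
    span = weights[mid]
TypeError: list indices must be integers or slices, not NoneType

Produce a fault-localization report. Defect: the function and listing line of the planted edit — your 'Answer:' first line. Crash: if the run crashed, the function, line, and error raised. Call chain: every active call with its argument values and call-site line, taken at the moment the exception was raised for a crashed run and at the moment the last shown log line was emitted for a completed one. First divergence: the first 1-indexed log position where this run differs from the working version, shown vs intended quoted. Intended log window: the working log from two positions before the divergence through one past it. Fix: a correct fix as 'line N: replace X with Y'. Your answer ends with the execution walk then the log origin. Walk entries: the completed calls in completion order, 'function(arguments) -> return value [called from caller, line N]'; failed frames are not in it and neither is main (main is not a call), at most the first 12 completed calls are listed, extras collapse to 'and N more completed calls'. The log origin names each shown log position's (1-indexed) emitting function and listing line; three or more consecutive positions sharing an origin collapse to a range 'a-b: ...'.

Answer: the defect is in main at line 23.
Key fact: Position 2 is the first bad log line: 'scan_readings: 8 entries, threshold 5' should read 'scan_readings: 8 entries, threshold 4'.
Crash: scan_readings, line 12, TypeError.
Call chain: main -> scan_readings([1, 2, 9, 4, -4, -1, 10, 7], 5) (called at line 25).
First divergence: position 2; shown 'scan_readings: 8 entries, threshold 5' vs intended 'scan_readings: 8 entries, threshold 4'.
Intended log window:
  1: processing a batch of 8
  2: scan_readings: 8 entries, threshold 4
  3: trim_outliers start: n=8 cutoff=4
Execution walk:
  trim_outliers([1, 2, 9, 4, -4, -1, 10, 7], 5) -> None  [called from scan_readings, line 10]
Log line origins:
  1 — main, line 24
  2 — scan_readings, line 9
  3 — trim_outliers, line 2
  4 — scan_readings, line 11
A correct fix: line 23: replace `5` with `4`.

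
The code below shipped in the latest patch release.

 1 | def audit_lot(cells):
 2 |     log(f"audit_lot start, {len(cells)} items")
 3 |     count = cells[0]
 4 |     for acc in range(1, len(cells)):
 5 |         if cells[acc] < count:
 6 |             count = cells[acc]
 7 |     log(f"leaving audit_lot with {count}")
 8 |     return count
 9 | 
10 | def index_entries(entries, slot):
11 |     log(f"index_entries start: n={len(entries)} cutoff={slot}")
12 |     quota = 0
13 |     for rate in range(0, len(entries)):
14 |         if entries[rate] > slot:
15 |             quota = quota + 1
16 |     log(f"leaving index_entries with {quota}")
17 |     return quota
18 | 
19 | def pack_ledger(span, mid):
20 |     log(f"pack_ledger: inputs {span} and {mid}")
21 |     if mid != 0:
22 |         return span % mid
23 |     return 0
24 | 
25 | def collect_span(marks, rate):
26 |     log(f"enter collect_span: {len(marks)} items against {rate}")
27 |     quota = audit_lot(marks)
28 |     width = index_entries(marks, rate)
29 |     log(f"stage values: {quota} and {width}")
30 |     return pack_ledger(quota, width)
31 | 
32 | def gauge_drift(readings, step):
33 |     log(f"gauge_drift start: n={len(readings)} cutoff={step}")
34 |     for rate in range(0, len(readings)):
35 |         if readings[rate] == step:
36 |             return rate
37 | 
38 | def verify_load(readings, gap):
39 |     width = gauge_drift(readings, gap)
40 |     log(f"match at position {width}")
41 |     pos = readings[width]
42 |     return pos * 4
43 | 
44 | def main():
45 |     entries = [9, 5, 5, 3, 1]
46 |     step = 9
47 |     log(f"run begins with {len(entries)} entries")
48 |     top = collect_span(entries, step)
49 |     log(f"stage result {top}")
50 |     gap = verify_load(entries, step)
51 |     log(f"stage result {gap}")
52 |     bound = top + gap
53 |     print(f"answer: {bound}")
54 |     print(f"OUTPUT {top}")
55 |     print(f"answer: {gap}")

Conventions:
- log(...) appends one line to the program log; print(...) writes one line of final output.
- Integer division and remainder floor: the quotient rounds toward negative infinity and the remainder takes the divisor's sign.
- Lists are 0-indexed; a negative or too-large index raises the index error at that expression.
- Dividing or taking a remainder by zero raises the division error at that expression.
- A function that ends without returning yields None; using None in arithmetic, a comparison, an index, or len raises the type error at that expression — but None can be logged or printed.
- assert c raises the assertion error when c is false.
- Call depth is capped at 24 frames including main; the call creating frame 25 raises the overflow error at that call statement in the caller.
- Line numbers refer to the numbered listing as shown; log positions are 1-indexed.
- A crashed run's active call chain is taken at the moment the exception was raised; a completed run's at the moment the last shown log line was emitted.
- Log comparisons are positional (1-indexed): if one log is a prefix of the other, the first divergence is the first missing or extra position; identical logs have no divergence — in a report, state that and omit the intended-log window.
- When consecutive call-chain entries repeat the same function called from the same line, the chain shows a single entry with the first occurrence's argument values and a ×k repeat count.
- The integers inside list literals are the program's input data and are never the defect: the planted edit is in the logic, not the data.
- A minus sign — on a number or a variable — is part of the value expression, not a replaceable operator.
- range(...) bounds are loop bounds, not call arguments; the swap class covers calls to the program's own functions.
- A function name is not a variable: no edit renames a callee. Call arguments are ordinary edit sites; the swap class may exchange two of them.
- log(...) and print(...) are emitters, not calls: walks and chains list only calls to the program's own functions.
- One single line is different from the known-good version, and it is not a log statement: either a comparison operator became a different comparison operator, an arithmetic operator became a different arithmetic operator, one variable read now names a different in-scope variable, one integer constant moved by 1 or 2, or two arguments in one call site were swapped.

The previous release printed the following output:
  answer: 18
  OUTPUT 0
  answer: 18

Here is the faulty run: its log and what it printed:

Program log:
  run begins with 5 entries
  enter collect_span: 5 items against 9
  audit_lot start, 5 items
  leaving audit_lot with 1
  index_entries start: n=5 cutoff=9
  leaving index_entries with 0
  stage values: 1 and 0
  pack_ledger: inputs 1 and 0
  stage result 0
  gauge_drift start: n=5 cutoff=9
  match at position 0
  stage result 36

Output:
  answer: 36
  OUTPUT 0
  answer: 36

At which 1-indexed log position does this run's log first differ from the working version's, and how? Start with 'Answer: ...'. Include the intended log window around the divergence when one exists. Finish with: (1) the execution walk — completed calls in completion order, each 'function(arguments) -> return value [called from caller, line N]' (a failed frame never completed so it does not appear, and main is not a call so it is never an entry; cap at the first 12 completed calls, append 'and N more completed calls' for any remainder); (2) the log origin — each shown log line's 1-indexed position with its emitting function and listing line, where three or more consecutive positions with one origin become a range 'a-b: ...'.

Answer: position 12 — shown 'stage result 36', intended 'stage result 18'.
Intended log window:
  10: gauge_drift start: n=5 cutoff=9
  11: match at position 0
  12: stage result 18
Execution walk:
  audit_lot([9, 5, 5, 3, 1]) -> 1  [called from collect_span, line 27]
  index_entries([9, 5, 5, 3, 1], 9) -> 0  [called from collect_span, line 28]
  pack_ledger(1, 0) -> 0  [called from collect_span, line 30]
  collect_span([9, 5, 5, 3, 1], 9) -> 0  [called from main, line 48]
  gauge_drift([9, 5, 5, 3, 1], 9) -> 0  [called from verify_load, line 39]
  verify_load([9, 5, 5, 3, 1], 9) -> 36  [called from main, line 50]
Log origin:
  1: emitted by main (line 47)
  2: emitted by collect_span (line 26)
  3: emitted by audit_lot (line 2)
  4: emitted by audit_lot (line 7)
  5: emitted by index_entries (line 11)
  6: emitted by index_entries (line 16)
  7: emitted by collect_span (line 29)
  8: emitted by pack_ledger (line 20)
  9: emitted by main (line 49)
  10: emitted by gauge_drift (line 33)
  11: emitted by verify_load (line 40)
  12: emitted by main (line 51)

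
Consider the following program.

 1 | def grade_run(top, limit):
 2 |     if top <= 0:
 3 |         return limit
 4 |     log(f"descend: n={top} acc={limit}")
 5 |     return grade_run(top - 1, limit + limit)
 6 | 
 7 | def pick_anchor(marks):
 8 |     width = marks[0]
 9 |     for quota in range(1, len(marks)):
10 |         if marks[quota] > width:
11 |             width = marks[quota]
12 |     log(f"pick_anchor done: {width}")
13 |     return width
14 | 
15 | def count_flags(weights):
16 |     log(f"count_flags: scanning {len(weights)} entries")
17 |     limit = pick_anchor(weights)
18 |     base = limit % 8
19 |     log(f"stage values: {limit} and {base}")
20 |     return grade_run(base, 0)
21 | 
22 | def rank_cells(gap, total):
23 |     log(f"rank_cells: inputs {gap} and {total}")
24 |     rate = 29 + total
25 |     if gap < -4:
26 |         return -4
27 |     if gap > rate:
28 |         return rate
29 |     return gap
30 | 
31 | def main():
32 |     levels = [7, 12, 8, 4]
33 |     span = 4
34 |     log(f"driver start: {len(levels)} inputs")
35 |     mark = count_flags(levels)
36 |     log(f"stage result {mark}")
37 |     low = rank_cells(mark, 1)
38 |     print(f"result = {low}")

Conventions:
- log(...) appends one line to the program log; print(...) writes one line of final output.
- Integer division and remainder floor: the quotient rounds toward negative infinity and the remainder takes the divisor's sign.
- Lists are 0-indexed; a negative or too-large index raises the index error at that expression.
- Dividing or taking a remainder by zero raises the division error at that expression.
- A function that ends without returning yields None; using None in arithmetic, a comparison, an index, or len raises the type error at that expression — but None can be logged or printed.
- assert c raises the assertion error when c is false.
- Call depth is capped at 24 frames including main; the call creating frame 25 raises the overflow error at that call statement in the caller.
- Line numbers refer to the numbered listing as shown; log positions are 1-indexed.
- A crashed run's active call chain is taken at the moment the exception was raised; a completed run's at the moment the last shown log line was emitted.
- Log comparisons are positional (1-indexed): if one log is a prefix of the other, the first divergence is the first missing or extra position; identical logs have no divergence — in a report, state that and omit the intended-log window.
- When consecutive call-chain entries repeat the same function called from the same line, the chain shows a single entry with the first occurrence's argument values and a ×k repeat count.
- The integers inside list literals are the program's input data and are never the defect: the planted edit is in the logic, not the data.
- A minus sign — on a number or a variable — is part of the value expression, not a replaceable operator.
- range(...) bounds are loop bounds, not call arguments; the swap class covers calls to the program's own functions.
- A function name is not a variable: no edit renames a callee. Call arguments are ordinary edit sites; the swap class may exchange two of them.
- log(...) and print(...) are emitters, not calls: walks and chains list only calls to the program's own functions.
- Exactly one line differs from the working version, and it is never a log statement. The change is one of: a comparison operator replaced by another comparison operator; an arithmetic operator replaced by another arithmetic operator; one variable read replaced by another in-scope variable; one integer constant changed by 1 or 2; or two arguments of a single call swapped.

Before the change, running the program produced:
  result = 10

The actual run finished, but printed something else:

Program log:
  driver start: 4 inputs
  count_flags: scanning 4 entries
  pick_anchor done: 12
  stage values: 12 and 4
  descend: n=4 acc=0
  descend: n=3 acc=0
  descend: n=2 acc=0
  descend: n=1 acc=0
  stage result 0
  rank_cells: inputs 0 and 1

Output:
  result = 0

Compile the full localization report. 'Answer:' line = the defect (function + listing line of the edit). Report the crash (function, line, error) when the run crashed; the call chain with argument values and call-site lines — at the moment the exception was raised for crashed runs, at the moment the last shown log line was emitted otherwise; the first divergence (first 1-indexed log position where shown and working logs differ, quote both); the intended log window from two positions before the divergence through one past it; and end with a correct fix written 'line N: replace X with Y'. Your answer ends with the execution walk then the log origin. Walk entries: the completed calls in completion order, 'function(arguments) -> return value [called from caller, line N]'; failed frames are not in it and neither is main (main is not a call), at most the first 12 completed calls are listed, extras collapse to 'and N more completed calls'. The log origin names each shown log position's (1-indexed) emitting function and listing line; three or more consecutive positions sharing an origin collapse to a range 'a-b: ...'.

Answer: the defect is in grade_run at line 5.
Key fact: Position 6 is the first bad log line: 'descend: n=3 acc=0' should read 'descend: n=3 acc=4'.
Call chain: main -> rank_cells(0, 1) (called at line 37).
First divergence: at position 6 the run shows 'descend: n=3 acc=0' where the working version logs 'descend: n=3 acc=4'.
Intended log window:
  4: stage values: 12 and 4
  5: descend: n=4 acc=0
  6: descend: n=3 acc=4
  7: descend: n=2 acc=7
Execution walk:
  pick_anchor([7, 12, 8, 4]) -> 12  [called from count_flags, line 17]
  grade_run(0, 0) -> 0  [called from grade_run, line 5]
  grade_run(1, 0) -> 0  [called from grade_run, line 5]
  grade_run(2, 0) -> 0  [called from grade_run, line 5]
  grade_run(3, 0) -> 0  [called from grade_run, line 5]
  grade_run(4, 0) -> 0  [called from count_flags, line 20]
  count_flags([7, 12, 8, 4]) -> 0  [called from main, line 35]
  rank_cells(0, 1) -> 0  [called from main, line 37]
Log origin:
  1 — main, line 34
  2 — count_flags, line 16
  3 — pick_anchor, line 12
  4 — count_flags, line 19
  5-8 — grade_run, line 4
  9 — main, line 36
  10 — rank_cells, line 23
A correct fix: line 5: replace `limit + limit` with `limit + top`.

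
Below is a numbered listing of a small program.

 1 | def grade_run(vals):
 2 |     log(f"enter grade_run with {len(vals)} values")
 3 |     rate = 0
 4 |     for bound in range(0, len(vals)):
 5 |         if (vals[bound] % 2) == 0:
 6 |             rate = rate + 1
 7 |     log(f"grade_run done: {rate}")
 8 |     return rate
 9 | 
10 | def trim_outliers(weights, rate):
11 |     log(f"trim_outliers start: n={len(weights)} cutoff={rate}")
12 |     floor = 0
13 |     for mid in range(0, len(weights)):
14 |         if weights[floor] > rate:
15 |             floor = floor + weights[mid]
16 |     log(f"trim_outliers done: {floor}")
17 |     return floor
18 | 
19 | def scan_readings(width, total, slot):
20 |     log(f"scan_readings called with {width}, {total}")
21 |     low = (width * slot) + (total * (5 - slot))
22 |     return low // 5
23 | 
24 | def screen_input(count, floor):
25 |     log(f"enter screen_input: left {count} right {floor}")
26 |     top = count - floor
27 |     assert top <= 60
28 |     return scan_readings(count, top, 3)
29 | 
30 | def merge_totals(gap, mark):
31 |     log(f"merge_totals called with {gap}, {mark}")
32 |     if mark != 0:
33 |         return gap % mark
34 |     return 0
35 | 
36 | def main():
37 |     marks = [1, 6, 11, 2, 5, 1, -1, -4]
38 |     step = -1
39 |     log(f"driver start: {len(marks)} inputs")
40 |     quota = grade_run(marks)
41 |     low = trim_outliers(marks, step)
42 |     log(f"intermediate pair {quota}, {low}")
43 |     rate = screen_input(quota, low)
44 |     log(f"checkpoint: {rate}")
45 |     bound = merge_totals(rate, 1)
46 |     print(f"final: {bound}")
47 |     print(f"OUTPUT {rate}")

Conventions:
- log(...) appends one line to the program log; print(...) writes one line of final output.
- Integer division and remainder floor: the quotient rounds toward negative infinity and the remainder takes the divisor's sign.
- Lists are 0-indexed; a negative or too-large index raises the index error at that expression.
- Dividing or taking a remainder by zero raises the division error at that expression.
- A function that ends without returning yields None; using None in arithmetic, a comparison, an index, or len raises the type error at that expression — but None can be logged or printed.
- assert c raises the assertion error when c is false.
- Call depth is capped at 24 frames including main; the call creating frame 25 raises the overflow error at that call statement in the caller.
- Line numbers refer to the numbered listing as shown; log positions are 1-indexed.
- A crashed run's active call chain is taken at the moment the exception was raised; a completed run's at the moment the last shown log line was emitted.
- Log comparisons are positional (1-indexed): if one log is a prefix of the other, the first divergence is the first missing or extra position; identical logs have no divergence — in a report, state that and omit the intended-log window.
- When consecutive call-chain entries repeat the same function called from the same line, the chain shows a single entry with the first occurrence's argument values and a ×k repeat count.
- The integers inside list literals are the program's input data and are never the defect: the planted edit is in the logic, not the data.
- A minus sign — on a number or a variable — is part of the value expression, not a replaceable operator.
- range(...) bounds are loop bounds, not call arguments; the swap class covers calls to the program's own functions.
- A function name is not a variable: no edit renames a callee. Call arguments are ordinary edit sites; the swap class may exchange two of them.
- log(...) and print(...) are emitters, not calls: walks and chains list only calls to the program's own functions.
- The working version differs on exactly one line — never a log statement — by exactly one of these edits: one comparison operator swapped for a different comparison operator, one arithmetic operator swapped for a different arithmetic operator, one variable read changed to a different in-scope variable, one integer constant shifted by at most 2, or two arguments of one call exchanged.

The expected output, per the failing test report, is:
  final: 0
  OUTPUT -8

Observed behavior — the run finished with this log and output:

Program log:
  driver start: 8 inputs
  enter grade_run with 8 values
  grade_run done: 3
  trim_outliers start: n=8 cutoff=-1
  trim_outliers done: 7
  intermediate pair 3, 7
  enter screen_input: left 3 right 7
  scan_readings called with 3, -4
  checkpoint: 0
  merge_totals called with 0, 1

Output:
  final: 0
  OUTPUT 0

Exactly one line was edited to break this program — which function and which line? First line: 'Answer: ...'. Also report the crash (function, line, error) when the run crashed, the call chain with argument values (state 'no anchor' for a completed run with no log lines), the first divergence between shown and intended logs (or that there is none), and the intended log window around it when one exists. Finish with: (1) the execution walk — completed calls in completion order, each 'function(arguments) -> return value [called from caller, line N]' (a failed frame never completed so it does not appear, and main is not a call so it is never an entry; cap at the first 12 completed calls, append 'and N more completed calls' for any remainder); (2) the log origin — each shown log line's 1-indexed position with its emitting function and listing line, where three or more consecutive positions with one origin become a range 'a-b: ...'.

Answer: the defect is in trim_outliers at line 14.
Core observation: Everything matches until log position 5, which reads 'trim_outliers done: 7' in place of 'trim_outliers done: 26'.
Call chain: main -> merge_totals(0, 1) (called at line 45).
First divergence: at position 5 the run shows 'trim_outliers done: 7' where the working version logs 'trim_outliers done: 26'.
Intended log window:
  3: grade_run done: 3
  4: trim_outliers start: n=8 cutoff=-1
  5: trim_outliers done: 26
  6: intermediate pair 3, 26
Execution walk:
  grade_run([1, 6, 11, 2, 5, 1, -1, -4]) -> 3  [called from main, line 40]
  trim_outliers([1, 6, 11, 2, 5, 1, -1, -4], -1) -> 7  [called from main, line 41]
  scan_readings(3, -4, 3) -> 0  [called from screen_input, line 28]
  screen_input(3, 7) -> 0  [called from main, line 43]
  merge_totals(0, 1) -> 0  [called from main, line 45]
Log line origins:
  1: emitted by main (line 39)
  2: emitted by grade_run (line 2)
  3: emitted by grade_run (line 7)
  4: emitted by trim_outliers (line 11)
  5: emitted by trim_outliers (line 16)
  6: emitted by main (line 42)
  7: emitted by screen_input (line 25)
  8: emitted by scan_readings (line 20)
  9: emitted by main (line 44)
  10: emitted by merge_totals (line 31)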